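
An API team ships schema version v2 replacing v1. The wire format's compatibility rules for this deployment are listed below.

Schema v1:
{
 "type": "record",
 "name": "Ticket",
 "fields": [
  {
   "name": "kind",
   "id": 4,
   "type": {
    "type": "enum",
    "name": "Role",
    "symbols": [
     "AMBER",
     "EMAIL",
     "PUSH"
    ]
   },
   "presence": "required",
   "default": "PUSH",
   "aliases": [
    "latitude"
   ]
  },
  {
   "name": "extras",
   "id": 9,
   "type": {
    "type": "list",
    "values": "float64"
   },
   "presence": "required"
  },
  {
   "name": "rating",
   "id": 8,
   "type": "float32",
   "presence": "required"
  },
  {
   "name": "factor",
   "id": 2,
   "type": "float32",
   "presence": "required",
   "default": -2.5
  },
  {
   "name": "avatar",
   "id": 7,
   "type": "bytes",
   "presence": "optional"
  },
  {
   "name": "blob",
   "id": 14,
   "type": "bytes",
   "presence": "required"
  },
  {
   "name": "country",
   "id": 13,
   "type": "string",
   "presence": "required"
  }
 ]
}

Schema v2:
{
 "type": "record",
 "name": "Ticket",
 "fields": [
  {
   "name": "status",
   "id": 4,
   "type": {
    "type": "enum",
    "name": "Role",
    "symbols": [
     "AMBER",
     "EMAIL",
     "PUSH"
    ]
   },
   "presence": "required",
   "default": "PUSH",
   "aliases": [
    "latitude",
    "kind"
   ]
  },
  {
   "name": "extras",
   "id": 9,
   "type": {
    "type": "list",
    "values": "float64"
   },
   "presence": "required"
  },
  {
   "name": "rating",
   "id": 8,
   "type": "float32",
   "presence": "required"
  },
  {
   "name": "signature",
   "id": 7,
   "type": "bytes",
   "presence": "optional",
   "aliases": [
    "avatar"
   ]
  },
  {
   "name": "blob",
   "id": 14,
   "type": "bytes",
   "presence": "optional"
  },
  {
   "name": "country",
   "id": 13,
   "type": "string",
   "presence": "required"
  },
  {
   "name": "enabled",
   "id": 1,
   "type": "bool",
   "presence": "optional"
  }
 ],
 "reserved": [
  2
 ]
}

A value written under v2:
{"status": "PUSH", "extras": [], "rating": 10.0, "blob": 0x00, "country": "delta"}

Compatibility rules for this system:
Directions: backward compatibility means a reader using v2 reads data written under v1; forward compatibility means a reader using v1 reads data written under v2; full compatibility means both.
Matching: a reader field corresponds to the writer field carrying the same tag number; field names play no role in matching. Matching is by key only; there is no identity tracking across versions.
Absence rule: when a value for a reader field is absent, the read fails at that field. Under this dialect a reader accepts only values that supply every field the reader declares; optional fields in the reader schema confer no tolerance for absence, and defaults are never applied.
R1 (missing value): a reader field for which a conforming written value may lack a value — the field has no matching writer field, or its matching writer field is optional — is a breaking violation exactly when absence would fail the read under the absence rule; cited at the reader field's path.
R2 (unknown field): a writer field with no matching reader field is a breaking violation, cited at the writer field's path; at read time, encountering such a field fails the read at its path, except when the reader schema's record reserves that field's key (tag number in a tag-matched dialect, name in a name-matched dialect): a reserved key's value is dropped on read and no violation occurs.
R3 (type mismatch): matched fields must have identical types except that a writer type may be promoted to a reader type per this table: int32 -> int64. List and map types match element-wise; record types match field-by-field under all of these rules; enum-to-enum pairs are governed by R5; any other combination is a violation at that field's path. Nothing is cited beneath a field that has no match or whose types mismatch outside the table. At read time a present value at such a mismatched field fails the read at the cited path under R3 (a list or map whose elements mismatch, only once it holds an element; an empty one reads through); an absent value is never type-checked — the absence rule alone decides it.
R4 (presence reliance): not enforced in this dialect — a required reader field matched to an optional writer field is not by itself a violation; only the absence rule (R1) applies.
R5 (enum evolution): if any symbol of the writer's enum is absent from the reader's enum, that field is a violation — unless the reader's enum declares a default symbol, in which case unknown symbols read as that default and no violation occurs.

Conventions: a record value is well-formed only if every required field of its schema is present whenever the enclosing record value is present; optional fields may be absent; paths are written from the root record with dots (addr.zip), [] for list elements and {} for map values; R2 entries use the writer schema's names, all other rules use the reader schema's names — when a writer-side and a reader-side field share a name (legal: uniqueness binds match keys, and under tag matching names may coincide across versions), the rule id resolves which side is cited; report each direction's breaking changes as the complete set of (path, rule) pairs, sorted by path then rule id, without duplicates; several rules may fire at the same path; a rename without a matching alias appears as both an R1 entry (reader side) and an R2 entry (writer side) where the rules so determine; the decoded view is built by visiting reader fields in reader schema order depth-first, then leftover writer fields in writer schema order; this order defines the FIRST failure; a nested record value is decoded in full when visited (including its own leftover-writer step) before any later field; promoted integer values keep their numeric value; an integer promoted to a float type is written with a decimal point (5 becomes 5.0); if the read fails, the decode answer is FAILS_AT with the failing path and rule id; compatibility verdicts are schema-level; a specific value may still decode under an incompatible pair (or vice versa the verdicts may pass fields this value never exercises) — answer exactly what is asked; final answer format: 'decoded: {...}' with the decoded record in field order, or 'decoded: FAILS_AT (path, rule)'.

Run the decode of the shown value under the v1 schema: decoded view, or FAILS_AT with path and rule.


the writer's type comes first in each Ticket pair
migrating the Ticket value to v1:
  kind := "PUSH" (from writer status)
  extras := []
  rating := 10.0
  read fails at factor under R1 (no fill)
  => FAILS_AT (factor, R1)
diffs on Ticket not affecting the asked answer:
  added field enabled to record Ticket: optional bool, tag 1 (in v2 it sits last) -> shifts the Ticket verdicts, not this decode
  renamed field kind to status in record Ticket (alias kind declared on the renamed field) -> no rule fires on it and the decoded Ticket view is identical with or without it
  field blob in record Ticket: required changed to optional -> shifts the Ticket verdicts, not this decode
  renamed field avatar to signature in record Ticket (alias avatar declared on the renamed field) -> shifts the Ticket verdicts, not this decode

decoded: FAILS_AT (factor, R1)


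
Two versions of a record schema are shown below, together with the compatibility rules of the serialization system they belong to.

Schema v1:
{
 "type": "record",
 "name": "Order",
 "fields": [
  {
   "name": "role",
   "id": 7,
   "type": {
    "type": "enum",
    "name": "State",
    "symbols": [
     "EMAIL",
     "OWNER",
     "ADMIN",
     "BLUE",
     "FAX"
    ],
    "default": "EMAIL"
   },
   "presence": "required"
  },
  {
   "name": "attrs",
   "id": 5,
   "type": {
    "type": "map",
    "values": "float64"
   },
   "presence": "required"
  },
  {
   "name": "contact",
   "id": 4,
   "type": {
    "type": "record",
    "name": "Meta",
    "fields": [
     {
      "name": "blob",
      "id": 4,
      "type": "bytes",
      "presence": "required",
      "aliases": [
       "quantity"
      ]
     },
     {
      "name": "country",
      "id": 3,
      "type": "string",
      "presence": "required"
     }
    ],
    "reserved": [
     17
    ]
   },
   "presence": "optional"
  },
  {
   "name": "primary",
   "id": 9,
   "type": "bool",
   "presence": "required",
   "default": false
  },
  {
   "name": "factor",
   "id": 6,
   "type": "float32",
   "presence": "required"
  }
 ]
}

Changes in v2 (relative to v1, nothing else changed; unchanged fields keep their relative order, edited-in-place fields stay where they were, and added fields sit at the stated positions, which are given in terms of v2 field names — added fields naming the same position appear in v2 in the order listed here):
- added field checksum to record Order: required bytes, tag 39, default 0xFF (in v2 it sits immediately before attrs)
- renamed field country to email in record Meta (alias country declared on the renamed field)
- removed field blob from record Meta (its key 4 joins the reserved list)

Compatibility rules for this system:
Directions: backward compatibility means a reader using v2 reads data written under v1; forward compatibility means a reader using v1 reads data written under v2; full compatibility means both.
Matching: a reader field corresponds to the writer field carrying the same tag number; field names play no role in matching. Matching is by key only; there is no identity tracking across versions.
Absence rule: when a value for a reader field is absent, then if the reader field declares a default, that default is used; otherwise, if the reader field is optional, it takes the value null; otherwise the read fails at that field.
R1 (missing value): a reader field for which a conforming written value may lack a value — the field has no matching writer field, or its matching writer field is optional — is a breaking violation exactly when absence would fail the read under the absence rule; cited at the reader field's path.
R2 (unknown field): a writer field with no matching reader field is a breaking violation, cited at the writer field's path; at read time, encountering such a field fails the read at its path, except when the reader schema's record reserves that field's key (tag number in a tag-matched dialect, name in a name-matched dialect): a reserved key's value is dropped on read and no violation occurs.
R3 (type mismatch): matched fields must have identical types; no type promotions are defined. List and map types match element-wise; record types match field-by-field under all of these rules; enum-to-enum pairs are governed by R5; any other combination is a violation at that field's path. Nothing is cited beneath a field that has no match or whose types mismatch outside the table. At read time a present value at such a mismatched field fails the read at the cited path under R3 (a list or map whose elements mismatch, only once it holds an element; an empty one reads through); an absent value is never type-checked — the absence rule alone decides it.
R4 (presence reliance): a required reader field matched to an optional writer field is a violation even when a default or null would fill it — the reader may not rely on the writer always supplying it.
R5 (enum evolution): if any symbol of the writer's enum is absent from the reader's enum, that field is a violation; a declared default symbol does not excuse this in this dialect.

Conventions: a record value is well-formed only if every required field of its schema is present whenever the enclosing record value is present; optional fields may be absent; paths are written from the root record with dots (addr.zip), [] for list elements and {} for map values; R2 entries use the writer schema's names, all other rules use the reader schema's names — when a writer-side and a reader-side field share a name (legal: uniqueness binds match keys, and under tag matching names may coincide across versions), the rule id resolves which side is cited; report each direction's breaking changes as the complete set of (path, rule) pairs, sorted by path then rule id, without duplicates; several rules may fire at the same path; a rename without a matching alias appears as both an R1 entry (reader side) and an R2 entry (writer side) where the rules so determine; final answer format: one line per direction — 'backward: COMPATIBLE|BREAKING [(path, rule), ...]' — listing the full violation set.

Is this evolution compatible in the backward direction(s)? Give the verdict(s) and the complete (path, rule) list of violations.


backward: COMPATIBLE []

in Order below, arrows point writer -> reader
backward on Order — v2 reading data written by v1:
  role: paired with writer role (State -> State; writer required)
  checksum: no writer-side match
  attrs: paired with writer attrs (map<string, float64> -> map<string, float64>; writer required)
  contact: paired with writer contact (Meta -> Meta; writer optional)
  primary: paired with writer primary (bool -> bool; writer required)
  factor: paired with writer factor (float32 -> float32; writer required)
  contact.email: paired with writer contact.country (string -> string; writer required)
  contact.blob (writer side), unknown to reader
  nothing fires on Order: backward is COMPATIBLE
the rest of the Order diff is inert for this question:
  added field checksum to record Order: required bytes, tag 39, default 0xFF (in v2 it sits immediately before attrs) -> affects forward compatibility only, which is not asked
  renamed field country to email in record Meta (alias country declared on the renamed field) -> inert for the asked Order verdict: nothing fires
  removed field blob from record Meta (its key 4 joins the reserved list) -> affects forward compatibility only, which is not asked


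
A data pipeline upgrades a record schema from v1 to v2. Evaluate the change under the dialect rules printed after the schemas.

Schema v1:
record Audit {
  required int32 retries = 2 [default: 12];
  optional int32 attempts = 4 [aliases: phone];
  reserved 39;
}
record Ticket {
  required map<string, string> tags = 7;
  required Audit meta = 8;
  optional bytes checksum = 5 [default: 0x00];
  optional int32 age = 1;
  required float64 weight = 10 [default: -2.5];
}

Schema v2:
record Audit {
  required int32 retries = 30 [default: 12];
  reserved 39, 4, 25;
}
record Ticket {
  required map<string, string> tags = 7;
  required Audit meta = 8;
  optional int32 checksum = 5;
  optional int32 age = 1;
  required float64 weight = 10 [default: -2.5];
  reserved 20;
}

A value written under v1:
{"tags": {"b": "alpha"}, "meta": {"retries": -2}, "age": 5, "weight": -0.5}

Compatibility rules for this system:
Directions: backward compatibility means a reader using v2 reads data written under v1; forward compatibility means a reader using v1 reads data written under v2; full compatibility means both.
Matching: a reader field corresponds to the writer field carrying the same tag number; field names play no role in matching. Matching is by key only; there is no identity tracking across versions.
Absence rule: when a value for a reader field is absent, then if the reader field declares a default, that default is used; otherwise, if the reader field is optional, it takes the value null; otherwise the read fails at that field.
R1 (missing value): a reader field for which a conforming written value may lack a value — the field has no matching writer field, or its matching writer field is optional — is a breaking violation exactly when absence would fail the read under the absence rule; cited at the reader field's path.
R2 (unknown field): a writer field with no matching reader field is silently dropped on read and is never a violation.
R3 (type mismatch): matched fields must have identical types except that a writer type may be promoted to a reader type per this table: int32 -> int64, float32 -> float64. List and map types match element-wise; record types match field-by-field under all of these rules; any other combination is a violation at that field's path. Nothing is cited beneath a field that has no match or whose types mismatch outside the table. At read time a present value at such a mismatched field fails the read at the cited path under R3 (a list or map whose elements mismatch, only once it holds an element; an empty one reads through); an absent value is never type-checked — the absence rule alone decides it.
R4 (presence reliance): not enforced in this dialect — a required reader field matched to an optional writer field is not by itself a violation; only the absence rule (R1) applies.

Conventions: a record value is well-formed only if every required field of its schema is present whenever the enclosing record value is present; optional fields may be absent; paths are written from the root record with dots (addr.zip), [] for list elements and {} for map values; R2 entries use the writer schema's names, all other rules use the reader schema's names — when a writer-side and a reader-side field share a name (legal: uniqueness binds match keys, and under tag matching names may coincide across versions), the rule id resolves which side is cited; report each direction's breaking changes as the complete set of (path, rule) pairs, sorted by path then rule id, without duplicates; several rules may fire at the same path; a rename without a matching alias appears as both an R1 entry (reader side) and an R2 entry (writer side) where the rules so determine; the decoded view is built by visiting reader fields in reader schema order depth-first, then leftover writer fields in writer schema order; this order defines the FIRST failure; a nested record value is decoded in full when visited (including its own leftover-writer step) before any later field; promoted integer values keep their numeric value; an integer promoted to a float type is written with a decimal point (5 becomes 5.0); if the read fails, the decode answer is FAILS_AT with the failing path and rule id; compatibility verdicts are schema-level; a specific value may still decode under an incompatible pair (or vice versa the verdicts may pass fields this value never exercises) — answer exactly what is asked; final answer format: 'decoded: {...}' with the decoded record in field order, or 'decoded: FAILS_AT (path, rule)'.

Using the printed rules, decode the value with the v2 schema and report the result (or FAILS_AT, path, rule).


decoded: {"tags": {"b": "alpha"}, "meta": {"retries": 12}, "checksum": null, "age": 5, "weight": -0.5}

in Ticket below, arrows point writer -> reader
migrating the Ticket value to v2:
  tags := {"b": "alpha"}
  meta.retries := 12 (no value, default fills)
  writer meta.retries: unmatched, discarded
  checksum := null (not supplied -> null)
  age := 5
  weight := -0.5
  => decoded: {"tags": {"b": "alpha"}, "meta": {"retries": 12}, "checksum": null, "age": 5, "weight": -0.5}


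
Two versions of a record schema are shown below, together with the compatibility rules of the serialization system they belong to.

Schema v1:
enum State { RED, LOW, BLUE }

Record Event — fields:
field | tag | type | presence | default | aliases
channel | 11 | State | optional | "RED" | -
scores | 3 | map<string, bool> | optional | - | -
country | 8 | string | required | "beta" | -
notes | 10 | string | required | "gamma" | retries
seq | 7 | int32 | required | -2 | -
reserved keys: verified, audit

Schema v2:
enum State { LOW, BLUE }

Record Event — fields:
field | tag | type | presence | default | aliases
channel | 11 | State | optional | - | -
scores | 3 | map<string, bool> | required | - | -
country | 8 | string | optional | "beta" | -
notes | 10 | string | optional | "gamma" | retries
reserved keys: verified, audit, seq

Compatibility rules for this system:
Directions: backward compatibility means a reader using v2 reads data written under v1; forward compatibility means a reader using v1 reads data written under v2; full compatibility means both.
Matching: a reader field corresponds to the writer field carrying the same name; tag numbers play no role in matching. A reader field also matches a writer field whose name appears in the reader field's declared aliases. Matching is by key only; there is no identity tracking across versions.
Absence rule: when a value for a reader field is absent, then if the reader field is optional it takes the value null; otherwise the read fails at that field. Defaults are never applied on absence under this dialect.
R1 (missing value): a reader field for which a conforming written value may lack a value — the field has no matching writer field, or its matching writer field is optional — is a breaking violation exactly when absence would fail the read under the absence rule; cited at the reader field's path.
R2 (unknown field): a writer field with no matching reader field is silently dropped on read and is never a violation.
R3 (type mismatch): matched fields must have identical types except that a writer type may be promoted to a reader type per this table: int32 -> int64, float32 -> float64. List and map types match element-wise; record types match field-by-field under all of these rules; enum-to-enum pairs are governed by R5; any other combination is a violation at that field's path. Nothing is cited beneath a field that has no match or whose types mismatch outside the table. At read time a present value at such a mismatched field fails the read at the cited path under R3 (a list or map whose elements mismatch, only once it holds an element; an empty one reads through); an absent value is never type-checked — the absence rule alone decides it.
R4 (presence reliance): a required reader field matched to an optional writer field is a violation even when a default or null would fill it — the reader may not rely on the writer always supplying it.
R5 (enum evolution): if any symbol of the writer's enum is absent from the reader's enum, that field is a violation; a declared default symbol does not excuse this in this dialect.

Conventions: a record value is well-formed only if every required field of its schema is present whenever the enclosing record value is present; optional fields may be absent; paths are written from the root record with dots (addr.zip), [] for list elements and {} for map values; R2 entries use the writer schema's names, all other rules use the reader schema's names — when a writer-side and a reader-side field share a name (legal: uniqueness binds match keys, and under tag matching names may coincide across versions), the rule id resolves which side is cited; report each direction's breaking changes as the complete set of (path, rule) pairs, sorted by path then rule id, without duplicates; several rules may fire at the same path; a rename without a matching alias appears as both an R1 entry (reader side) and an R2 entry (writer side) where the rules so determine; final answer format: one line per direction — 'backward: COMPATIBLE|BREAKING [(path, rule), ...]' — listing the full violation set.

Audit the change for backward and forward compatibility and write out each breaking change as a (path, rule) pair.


in Event below, arrows point writer -> reader
backward for Event (reader v2, writer v1):
  State -> State, writer optional: channel aligns to channel
  map<string, bool> -> map<string, bool>, writer optional: scores aligns to scores
  string -> string, writer required: country aligns to country
  string -> string, writer required: notes aligns to notes
  seq (writer side), unknown to reader
  R5 fires at channel
  R1 fires at scores
  R4 fires at scores
  => backward verdict for Event: BREAKING, 3 violation(s)
forward for Event (reader v1, writer v2):
  State -> State, writer optional: channel aligns to channel
  map<string, bool> -> map<string, bool>, writer required: scores aligns to scores
  string -> string, writer optional: country aligns to country
  string -> string, writer optional: notes aligns to notes
  seq: no writer-side match
  R1 fires at country
  R4 fires at country
  R1 fires at notes
  R4 fires at notes
  R1 fires at seq
  => forward verdict for Event: BREAKING, 5 violation(s)

backward: BREAKING [(channel, R5), (scores, R1), (scores, R4)]; forward: BREAKING [(country, R1), (country, R4), (notes, R1), (notes, R4), (seq, R1)]


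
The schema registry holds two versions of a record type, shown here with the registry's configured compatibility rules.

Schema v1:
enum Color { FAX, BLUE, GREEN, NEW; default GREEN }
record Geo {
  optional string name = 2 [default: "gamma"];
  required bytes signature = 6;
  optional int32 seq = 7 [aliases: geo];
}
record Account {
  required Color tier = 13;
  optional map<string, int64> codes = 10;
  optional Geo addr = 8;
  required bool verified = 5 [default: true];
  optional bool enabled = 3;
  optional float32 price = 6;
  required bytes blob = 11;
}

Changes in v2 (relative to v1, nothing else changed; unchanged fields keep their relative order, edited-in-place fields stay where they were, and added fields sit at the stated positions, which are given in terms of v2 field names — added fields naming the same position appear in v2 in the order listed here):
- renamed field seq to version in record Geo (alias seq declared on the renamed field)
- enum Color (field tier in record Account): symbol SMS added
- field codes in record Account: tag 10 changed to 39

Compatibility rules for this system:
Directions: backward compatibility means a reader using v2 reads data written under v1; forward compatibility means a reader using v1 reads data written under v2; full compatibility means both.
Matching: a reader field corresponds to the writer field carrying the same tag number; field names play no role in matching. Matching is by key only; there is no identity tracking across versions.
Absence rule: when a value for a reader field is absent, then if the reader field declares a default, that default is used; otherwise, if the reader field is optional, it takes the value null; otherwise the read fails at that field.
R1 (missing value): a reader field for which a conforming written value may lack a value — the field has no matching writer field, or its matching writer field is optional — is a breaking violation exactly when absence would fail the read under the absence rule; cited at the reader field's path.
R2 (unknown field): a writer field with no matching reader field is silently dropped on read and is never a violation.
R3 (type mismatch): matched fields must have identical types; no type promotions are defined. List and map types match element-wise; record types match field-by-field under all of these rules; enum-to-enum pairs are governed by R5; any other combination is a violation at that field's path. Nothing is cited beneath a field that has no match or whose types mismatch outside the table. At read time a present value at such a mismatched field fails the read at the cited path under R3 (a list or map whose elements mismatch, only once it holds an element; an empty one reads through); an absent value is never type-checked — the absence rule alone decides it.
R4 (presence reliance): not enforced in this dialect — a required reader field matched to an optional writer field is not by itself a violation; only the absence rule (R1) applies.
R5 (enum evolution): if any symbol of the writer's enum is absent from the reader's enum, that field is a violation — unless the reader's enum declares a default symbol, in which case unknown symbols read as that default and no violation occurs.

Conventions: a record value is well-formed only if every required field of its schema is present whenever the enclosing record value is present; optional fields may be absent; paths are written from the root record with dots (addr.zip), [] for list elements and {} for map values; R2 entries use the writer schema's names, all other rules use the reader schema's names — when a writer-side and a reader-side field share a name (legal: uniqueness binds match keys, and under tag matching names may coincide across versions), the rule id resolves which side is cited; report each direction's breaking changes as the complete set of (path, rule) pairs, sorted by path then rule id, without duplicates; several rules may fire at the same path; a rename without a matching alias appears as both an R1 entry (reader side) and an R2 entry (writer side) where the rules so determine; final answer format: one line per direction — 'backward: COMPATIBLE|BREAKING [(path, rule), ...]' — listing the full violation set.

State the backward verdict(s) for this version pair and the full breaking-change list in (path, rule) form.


in Account below, arrows point writer -> reader
backward for Account (reader v2, writer v1):
  tier <- tier (Color -> Color, writer required)
  codes has no writer counterpart
  addr <- addr (Geo -> Geo, writer optional)
  verified <- verified (bool -> bool, writer required)
  enabled <- enabled (bool -> bool, writer optional)
  price <- price (float32 -> float32, writer optional)
  blob <- blob (bytes -> bytes, writer required)
  codes (writer side), unknown to reader
  addr.name <- addr.name (string -> string, writer optional)
  addr.signature <- addr.signature (bytes -> bytes, writer required)
  addr.version <- addr.seq (int32 -> int32, writer optional)
  => no violations; backward on Account: COMPATIBLE
checking off the Account differences that do not matter here:
  renamed field seq to version in record Geo (alias seq declared on the renamed field) -> inert for the asked Account verdict: nothing fires
  enum Color (field tier in record Account): symbol SMS added -> inert for the asked Account verdict: nothing fires
  field codes in record Account: tag 10 changed to 39 -> inert for the asked Account verdict: nothing fires

backward: COMPATIBLE []


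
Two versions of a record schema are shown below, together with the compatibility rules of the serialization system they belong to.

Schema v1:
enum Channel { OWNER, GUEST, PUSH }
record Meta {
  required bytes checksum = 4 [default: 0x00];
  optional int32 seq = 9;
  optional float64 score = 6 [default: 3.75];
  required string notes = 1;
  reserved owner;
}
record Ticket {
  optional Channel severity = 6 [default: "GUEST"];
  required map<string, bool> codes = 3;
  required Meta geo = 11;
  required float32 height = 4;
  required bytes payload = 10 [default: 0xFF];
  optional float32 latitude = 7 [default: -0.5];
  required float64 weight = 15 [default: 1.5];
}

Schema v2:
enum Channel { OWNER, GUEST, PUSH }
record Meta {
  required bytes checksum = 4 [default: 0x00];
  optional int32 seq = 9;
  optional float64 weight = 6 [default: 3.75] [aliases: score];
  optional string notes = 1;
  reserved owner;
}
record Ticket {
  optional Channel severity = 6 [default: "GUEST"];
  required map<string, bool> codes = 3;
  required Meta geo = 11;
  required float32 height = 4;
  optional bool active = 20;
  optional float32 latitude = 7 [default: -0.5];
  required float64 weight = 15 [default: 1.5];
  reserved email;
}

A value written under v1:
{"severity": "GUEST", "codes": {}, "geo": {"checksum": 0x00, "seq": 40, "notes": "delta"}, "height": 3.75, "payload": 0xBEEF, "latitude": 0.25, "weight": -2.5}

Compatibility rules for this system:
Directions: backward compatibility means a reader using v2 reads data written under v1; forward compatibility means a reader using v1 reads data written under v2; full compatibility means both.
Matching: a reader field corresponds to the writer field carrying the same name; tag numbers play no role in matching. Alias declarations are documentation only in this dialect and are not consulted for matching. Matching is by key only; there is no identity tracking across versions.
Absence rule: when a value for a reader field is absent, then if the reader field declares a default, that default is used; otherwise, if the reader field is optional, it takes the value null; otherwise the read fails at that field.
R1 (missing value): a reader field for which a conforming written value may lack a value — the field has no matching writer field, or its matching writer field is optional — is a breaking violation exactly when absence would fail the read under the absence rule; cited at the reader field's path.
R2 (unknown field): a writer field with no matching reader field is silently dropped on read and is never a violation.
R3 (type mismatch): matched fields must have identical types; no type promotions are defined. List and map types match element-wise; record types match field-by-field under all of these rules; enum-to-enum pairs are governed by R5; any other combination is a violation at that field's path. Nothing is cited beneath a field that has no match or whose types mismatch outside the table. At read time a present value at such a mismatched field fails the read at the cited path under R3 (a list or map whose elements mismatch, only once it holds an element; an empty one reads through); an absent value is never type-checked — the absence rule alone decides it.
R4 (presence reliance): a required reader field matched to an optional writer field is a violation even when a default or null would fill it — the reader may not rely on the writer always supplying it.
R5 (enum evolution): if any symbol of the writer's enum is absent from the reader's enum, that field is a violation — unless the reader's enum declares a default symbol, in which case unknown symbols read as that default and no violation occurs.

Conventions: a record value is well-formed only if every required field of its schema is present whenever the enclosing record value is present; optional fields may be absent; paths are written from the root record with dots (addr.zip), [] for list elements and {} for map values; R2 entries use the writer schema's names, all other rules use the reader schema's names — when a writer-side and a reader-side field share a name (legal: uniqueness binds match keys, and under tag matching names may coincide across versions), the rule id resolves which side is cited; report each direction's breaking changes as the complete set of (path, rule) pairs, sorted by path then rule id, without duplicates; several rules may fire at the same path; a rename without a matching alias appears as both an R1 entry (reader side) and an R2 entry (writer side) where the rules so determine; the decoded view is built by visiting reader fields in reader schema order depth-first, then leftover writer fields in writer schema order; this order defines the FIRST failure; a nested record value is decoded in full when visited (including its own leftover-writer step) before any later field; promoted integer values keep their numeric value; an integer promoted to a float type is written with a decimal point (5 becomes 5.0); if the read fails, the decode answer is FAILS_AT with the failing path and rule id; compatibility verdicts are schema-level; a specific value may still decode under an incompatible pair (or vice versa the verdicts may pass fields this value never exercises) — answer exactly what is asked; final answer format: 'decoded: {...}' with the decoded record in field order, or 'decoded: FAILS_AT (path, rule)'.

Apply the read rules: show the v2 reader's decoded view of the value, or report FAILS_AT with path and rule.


arrows below run writer -> reader for Ticket
decode walk for Ticket under reader schema v2:
  severity := "GUEST"
  codes := {}
  geo.checksum := 0x00
  geo.seq := 40
  geo.weight := 3.75 (no value, default fills)
  geo.notes := "delta"
  height := 3.75
  active := null (not supplied -> null)
  latitude := 0.25
  weight := -2.5
  writer payload: unmatched, discarded
  => decoded: {"severity": "GUEST", "codes": {}, "geo": {"checksum": 0x00, "seq": 40, "weight": 3.75, "notes": "delta"}, "height": 3.75, "active": null, "latitude": 0.25, "weight": -2.5}
the rest of the Ticket diff is inert for this question:
  field notes in record Meta: required changed to optional -> matters for Ticket compatibility verdicts, not for this value's decode

decoded: {"severity": "GUEST", "codes": {}, "geo": {"checksum": 0x00, "seq": 40, "weight": 3.75, "notes": "delta"}, "height": 3.75, "active": null, "latitude": 0.25, "weight": -2.5}


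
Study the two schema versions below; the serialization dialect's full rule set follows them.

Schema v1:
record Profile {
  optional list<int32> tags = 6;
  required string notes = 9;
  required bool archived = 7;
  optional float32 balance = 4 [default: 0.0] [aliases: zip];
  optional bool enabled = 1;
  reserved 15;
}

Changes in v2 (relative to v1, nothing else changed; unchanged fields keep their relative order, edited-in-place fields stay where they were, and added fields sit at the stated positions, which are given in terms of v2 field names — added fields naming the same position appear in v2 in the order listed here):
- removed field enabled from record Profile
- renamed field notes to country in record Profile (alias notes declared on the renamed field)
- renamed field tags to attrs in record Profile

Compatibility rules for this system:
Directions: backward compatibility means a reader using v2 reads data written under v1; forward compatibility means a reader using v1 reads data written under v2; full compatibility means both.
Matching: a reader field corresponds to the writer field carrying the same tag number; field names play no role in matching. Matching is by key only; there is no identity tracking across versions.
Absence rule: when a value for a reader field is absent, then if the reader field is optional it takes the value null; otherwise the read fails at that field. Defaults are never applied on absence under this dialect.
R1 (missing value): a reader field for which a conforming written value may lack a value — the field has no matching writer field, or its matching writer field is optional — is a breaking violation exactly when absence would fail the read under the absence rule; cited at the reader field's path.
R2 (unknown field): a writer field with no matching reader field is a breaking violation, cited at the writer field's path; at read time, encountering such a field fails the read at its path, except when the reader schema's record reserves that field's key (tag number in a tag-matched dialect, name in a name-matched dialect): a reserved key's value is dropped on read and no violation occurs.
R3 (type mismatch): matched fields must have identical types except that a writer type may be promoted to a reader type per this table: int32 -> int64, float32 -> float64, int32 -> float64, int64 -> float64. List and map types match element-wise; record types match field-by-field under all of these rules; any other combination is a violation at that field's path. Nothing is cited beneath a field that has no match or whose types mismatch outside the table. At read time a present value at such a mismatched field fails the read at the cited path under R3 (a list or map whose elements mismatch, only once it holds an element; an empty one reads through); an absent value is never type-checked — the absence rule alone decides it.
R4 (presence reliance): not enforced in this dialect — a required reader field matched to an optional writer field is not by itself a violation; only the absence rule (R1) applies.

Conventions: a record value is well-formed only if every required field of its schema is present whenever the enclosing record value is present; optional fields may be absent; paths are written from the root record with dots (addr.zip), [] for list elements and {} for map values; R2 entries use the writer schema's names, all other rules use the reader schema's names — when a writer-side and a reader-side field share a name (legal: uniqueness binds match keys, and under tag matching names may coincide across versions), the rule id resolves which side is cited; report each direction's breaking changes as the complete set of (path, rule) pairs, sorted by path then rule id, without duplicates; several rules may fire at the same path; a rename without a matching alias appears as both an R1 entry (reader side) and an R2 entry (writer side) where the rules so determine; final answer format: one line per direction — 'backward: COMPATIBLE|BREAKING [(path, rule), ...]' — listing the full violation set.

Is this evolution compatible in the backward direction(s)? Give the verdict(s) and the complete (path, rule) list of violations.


each type pair in Profile: writer, then reader
checking backward for Profile: reader v2 against writer v1:
  attrs: paired with writer tags (list<int32> -> list<int32>; writer optional)
  country: paired with writer notes (string -> string; writer required)
  archived: paired with writer archived (bool -> bool; writer required)
  balance: paired with writer balance (float32 -> float32; writer optional)
  writer enabled: unknown to reader
  violation R2 at enabled
  backward on Profile therefore BREAKING (1)
the other Profile changes do not affect what is asked:
  renamed field notes to country in record Profile (alias notes declared on the renamed field) -> fires no rule on Profile, leaving the asked answer as it is
  renamed field tags to attrs in record Profile -> fires no rule on Profile, leaving the asked answer as it is

backward: BREAKING [(enabled, R2)]
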